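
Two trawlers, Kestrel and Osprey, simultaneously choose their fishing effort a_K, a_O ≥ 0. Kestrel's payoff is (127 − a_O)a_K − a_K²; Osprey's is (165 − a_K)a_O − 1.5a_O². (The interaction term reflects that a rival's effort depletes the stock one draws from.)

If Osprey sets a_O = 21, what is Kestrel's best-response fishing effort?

53

Expanding Kestrel's payoff: 127a_K − a_Oa_K − a_K².
∂π/∂a_K = 127 − a_O − 2a_K = 0, so a_K = 63.5 − 0.5a_O.
At a_O = 21: a_K = 63.5 − 0.5·21 = 53.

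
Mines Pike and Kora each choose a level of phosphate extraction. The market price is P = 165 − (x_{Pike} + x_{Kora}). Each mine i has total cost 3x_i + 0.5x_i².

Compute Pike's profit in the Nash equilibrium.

Mine Pike's profit: π = x_{Pike}(165 − (x_{Pike} + x_{Kora})) − 3x_{Pike} − 0.5x_{Pike}².
∂π/∂x_{Pike} = 162 − 3x_{Pike} − x_{Kora} = 0, so x_{Pike} = 54 − (1/3)x_{Kora}.
Setting x_{Pike} = x_{Kora} in the reaction function: x_{Pike} = 54 − (1/3)x_{Pike}, so x_{Pike} = 54 / (4/3) = 40.5.
Price P = 165 − 81 = 84.
Pike's profit: (84 − 3)·40.5 − 0.5(40.5)² = 2460.375.

2460.375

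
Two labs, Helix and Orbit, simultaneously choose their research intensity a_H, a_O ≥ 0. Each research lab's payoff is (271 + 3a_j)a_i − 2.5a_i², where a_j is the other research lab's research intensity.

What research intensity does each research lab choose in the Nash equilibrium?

Helix's payoff is (271 + 3a_O)a_H − 2.5a_H².
∂π/∂a_H = 271 + 3a_O − 5a_H = 0, so a_H = 54.2 + 0.6a_O.
By symmetry a_O = a_H; substituting into the reaction function, 0.4a_H = 54.2 and a_H = 135.5.

135.5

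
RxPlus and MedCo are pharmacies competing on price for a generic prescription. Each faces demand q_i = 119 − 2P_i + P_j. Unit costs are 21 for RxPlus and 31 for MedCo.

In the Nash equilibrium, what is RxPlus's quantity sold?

RxPlus's profit: π = (P_{RxPlus} − 21)(119 − 2P_{RxPlus} + P_{MedCo}).
∂π/∂P_{RxPlus} = 161 − 4P_{RxPlus} + P_{MedCo} = 0 ⇒ P_{RxPlus} = 40.25 + 0.25P_{MedCo}.
Similarly P_{MedCo} = 45.25 + 0.25P_{RxPlus}.
Solving the two reaction functions simultaneously: (1 − (0.25)(0.25))P_{RxPlus} = 40.25 + 0.25·45.25, so 0.9375P_{RxPlus} = 51.5625 and P_{RxPlus} = 55.
Then P_{MedCo} = 45.25 + 0.25·55 = 59.
q_{RxPlus} = 119 − 2·55 + 59 = 68.

68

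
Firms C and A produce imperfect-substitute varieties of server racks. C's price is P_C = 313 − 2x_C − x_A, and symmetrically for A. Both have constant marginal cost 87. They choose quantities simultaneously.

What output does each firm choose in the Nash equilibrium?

45.2

Firm C's profit: π = x_C(313 − 2x_C − x_A) − 87x_C.
∂π/∂x_C = 226 − 4x_C − x_A = 0 ⇒ x_C = 56.5 − 0.25x_A.
The game is symmetric, so in equilibrium x_A = x_C: the reaction function gives 1.25x_C = 56.5, hence x_C = 45.2.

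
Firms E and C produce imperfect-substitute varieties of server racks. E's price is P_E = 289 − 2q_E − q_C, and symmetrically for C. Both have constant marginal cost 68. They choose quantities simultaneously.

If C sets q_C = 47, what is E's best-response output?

43.5

Firm E's profit: π = q_E(289 − 2q_E − q_C) − 68q_E.
∂π/∂q_E = 221 − 4q_E − q_C = 0 ⇒ q_E = 55.25 − 0.25q_C.
At q_C = 47: q_E = 55.25 − 0.25·47 = 43.5.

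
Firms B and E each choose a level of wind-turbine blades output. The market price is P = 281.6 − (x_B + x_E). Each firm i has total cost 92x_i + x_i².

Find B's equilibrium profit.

Firm B's profit: π = x_B(281.6 − (x_B + x_E)) − 92x_B − x_B².
∂π/∂x_B = 189.6 − 4x_B − x_E = 0, so x_B = 47.4 − 0.25x_E.
The game is symmetric, so in equilibrium x_E = x_B: the reaction function gives 1.25x_B = 47.4, hence x_B = 37.92.
Price P = 281.6 − 75.84 = 205.76.
B's profit: (205.76 − 92)·37.92 − (37.92)² = 2875.8528.

2875.8528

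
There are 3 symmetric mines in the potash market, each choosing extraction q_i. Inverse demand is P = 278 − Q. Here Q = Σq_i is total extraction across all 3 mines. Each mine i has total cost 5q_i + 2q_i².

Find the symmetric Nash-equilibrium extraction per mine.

A representative mine's profit is π_i = q_i(278 − Q) − 5q_i − 2q_i², with Q = q_i + Σ_{j≠i} q_j.
First-order condition: 273 − 6q_i − Σ_{j≠i} q_j = 0.
Imposing symmetry (q_j = q for all j) turns Σ_{j≠i} q_j into 2q, so 273 = 8q and q = 34.125.

34.125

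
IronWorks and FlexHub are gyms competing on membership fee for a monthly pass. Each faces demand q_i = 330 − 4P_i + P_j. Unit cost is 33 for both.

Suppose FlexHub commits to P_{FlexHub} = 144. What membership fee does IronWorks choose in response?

IronWorks's profit: π = (P_{IronWorks} − 33)(330 − 4P_{IronWorks} + P_{FlexHub}).
∂π/∂P_{IronWorks} = 462 − 8P_{IronWorks} + P_{FlexHub} = 0 ⇒ P_{IronWorks} = 57.75 + 0.125P_{FlexHub}.
At P_{FlexHub} = 144: P_{IronWorks} = 57.75 + 0.125·144 = 75.75.

75.75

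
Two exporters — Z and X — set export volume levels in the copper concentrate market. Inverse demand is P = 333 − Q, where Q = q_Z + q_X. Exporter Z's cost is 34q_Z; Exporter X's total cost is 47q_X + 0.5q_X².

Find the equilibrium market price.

156.2

Exporter Z's profit: π = q_Z(333 − (q_Z + q_X)) − 34q_Z.
∂π/∂q_Z = 299 − 2q_Z − q_X = 0, so q_Z = 149.5 − 0.5q_X.
For X: ∂π/∂q_X = 286 − 3q_X − q_Z = 0 ⇒ q_X = 286/3 − (1/3)q_Z.
Solving the two reaction functions simultaneously: (1 − (−0.5)(−1/3))q_Z = 149.5 − 0.5·(286/3), so (5/6)q_Z = 611/6 and q_Z = 122.2.
Then q_X = 286/3 − (1/3)·122.2 = 54.6.
Equilibrium price: P = 333 − 176.8 = 156.2.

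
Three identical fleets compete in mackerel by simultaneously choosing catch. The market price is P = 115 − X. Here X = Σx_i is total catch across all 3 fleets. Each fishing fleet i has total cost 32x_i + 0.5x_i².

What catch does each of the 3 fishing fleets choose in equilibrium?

A representative fishing fleet's profit is π_i = x_i(115 − X) − 32x_i − 0.5x_i², with X = x_i + Σ_{j≠i} x_j.
First-order condition: 83 − 3x_i − Σ_{j≠i} x_j = 0.
In a symmetric equilibrium every fishing fleet chooses the same x, so Σ_{j≠i} x_j = 2x. The condition becomes 83 − 5x = 0, giving x = 83/5 = 16.6.

16.6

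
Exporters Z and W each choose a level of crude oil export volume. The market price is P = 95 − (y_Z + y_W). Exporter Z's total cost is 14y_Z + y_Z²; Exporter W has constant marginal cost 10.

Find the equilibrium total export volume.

Exporter Z's profit: π = y_Z(95 − (y_Z + y_W)) − 14y_Z − y_Z².
∂π/∂y_Z = 81 − 4y_Z − y_W = 0, so y_Z = 20.25 − 0.25y_W.
For W: ∂π/∂y_W = 85 − 2y_W − y_Z = 0 ⇒ y_W = 42.5 − 0.5y_Z.
Substituting the second reaction function into the first: y_Z = 20.25 − 0.25(42.5 − 0.5y_Z), which gives 0.875y_Z = 9.625 ⇒ y_Z = 11.
Then y_W = 42.5 − 0.5·11 = 37.
Total export volume: 11 + 37 = 48.

48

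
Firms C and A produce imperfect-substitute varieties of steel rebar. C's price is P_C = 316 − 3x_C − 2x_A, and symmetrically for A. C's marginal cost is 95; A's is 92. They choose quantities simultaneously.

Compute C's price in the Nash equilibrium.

177.3125

Firm C's profit: π = x_C(316 − 3x_C − 2x_A) − 95x_C.
∂π/∂x_C = 221 − 6x_C − 2x_A = 0 ⇒ x_C = 221/6 − (1/3)x_A.
Similarly x_A = 112/3 − (1/3)x_C.
Substituting the second reaction function into the first: x_C = 221/6 − (1/3)(112/3 − (1/3)x_C), which gives (8/9)x_C = 439/18 ⇒ x_C = 27.4375.
Then x_A = 112/3 − (1/3)·27.4375 = 28.1875.
P_C = 316 − 3·27.4375 − 2·28.1875 = 177.3125.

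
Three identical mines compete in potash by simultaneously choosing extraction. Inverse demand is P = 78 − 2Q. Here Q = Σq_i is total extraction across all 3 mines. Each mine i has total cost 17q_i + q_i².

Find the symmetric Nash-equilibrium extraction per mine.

6.1

A representative mine's profit is π_i = q_i(78 − 2Q) − 17q_i − q_i², with Q = q_i + Σ_{j≠i} q_j.
First-order condition: 61 − 6q_i − 2Σ_{j≠i} q_j = 0.
Imposing symmetry (q_j = q for all j) turns Σ_{j≠i} q_j into 2q, so 61 = 10q and q = 6.1.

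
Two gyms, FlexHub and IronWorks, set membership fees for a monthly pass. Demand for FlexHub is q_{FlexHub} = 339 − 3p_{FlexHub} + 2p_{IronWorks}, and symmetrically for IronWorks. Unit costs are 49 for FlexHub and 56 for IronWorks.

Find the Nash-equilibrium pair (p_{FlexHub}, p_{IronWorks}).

122.8125, 125.4375

FlexHub's profit: π = (p_{FlexHub} − 49)(339 − 3p_{FlexHub} + 2p_{IronWorks}).
∂π/∂p_{FlexHub} = 486 − 6p_{FlexHub} + 2p_{IronWorks} = 0 ⇒ p_{FlexHub} = 81 + (1/3)p_{IronWorks}.
Similarly p_{IronWorks} = 84.5 + (1/3)p_{FlexHub}.
Plugging p_{IronWorks} into FlexHub's best response: p_{FlexHub} = 81 + (1/3)(84.5 + (1/3)p_{FlexHub}) ⇒ (8/9)p_{FlexHub} = 655/6, so p_{FlexHub} = 122.8125.
Then p_{IronWorks} = 84.5 + (1/3)·122.8125 = 125.4375.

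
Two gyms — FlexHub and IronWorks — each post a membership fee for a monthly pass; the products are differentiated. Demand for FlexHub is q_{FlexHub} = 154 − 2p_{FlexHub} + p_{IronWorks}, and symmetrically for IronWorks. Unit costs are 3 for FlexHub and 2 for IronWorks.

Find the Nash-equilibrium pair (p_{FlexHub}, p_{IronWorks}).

FlexHub's profit: π = (p_{FlexHub} − 3)(154 − 2p_{FlexHub} + p_{IronWorks}).
∂π/∂p_{FlexHub} = 160 − 4p_{FlexHub} + p_{IronWorks} = 0 ⇒ p_{FlexHub} = 40 + 0.25p_{IronWorks}.
Similarly p_{IronWorks} = 39.5 + 0.25p_{FlexHub}.
Solving the two reaction functions simultaneously: (1 − (0.25)(0.25))p_{FlexHub} = 40 + 0.25·39.5, so 0.9375p_{FlexHub} = 49.875 and p_{FlexHub} = 53.2.
Then p_{IronWorks} = 39.5 + 0.25·53.2 = 52.8.

53.2, 52.8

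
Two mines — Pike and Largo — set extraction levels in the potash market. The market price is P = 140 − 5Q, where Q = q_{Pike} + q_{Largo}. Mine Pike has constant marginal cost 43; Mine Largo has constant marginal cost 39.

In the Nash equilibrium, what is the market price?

Mine Pike's profit: π = q_{Pike}(140 − 5(q_{Pike} + q_{Largo})) − 43q_{Pike}.
∂π/∂q_{Pike} = 97 − 10q_{Pike} − 5q_{Largo} = 0, so q_{Pike} = 9.7 − 0.5q_{Largo}.
By the same steps for Largo: q_{Largo} = 10.1 − 0.5q_{Pike}.
Solving the two reaction functions simultaneously: (1 − (−0.5)(−0.5))q_{Pike} = 9.7 − 0.5·10.1, so 0.75q_{Pike} = 4.65 and q_{Pike} = 6.2.
Then q_{Largo} = 10.1 − 0.5·6.2 = 7.
Equilibrium price: P = 140 − 5·13.2 = 74.

74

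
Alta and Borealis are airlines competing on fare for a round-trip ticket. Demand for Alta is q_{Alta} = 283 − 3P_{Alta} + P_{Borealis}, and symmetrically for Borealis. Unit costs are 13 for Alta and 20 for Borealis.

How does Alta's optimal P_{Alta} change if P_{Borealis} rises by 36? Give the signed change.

6

Alta's profit: π = (P_{Alta} − 13)(283 − 3P_{Alta} + P_{Borealis}).
∂π/∂P_{Alta} = 322 − 6P_{Alta} + P_{Borealis} = 0 ⇒ P_{Alta} = 161/3 + (1/6)P_{Borealis}.
The reaction-function slope is 1/6, so a 36-unit rise in P_{Borealis} moves P_{Alta} by 1/6 × 36 = 6. Alta's best response rises — the actions are strategic complements.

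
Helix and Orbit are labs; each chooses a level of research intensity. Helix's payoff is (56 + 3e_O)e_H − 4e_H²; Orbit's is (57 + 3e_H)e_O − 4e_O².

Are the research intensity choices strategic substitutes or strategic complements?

strategic complements

Expanding Helix's payoff: 56e_H + 3e_Oe_H − 4e_H².
∂π/∂e_H = 56 + 3e_O − 8e_H = 0, so e_H = 7 + 0.375e_O.
The best-response slope de_H/de_O = 0.375 > 0: the reaction function is upward-sloping, so the choices are strategic complements.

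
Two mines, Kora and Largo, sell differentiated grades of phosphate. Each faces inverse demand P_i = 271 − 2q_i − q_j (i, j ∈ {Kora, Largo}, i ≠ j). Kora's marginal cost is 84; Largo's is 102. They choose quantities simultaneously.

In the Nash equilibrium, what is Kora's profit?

2979.92

Mine Kora's profit: π = q_{Kora}(271 − 2q_{Kora} − q_{Largo}) − 84q_{Kora}.
∂π/∂q_{Kora} = 187 − 4q_{Kora} − q_{Largo} = 0 ⇒ q_{Kora} = 46.75 − 0.25q_{Largo}.
Similarly q_{Largo} = 42.25 − 0.25q_{Kora}.
Plugging q_{Largo} into Kora's best response: q_{Kora} = 46.75 − 0.25(42.25 − 0.25q_{Kora}) ⇒ 0.9375q_{Kora} = 36.1875, so q_{Kora} = 38.6.
Then q_{Largo} = 42.25 − 0.25·38.6 = 32.6.
P_{Kora} = 271 − 2·38.6 − 32.6 = 161.2.
Profit = (161.2 − 84)·38.6 = 2979.92.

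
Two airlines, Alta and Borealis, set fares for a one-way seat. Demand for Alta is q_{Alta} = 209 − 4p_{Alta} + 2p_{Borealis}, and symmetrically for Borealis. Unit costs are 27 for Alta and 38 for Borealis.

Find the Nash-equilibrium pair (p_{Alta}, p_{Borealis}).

Alta's profit: π = (p_{Alta} − 27)(209 − 4p_{Alta} + 2p_{Borealis}).
∂π/∂p_{Alta} = 317 − 8p_{Alta} + 2p_{Borealis} = 0 ⇒ p_{Alta} = 39.625 + 0.25p_{Borealis}.
Similarly p_{Borealis} = 45.125 + 0.25p_{Alta}.
Plugging p_{Borealis} into Alta's best response: p_{Alta} = 39.625 + 0.25(45.125 + 0.25p_{Alta}) ⇒ 0.9375p_{Alta} = 1629/32, so p_{Alta} = 54.3.
Then p_{Borealis} = 45.125 + 0.25·54.3 = 58.7.

54.3, 58.7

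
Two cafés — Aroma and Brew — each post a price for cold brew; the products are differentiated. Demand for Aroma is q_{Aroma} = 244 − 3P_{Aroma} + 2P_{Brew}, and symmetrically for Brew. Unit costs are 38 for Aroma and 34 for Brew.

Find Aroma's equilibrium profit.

Aroma's profit: π = (P_{Aroma} − 38)(244 − 3P_{Aroma} + 2P_{Brew}).
∂π/∂P_{Aroma} = 358 − 6P_{Aroma} + 2P_{Brew} = 0 ⇒ P_{Aroma} = 179/3 + (1/3)P_{Brew}.
Similarly P_{Brew} = 173/3 + (1/3)P_{Aroma}.
Substituting the second reaction function into the first: P_{Aroma} = 179/3 + (1/3)(173/3 + (1/3)P_{Aroma}), which gives (8/9)P_{Aroma} = 710/9 ⇒ P_{Aroma} = 88.75.
Then P_{Brew} = 173/3 + (1/3)·88.75 = 87.25.
q_{Aroma} = 244 − 3·88.75 + 2·87.25 = 152.25.
Profit = (88.75 − 38)·152.25 = 7726.6875.

7726.6875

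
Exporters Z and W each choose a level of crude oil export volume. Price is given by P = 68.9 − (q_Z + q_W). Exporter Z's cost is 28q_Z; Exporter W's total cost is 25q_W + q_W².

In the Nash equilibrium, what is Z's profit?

Exporter Z's profit: π = q_Z(68.9 − (q_Z + q_W)) − 28q_Z.
∂π/∂q_Z = 40.9 − 2q_Z − q_W = 0, so q_Z = 20.45 − 0.5q_W.
For W: ∂π/∂q_W = 43.9 − 4q_W − q_Z = 0 ⇒ q_W = 10.975 − 0.25q_Z.
Solving the two reaction functions simultaneously: (1 − (−0.5)(−0.25))q_Z = 20.45 − 0.5·10.975, so 0.875q_Z = 14.9625 and q_Z = 17.1.
Then q_W = 10.975 − 0.25·17.1 = 6.7.
Price P = 68.9 − 23.8 = 45.1.
Z's profit: (45.1 − 28)·17.1 = 292.41.

292.41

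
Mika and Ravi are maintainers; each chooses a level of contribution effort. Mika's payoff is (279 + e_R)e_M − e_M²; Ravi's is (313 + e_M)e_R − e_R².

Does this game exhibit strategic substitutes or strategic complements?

Expanding Mika's payoff: 279e_M + e_Re_M − e_M².
∂π/∂e_M = 279 + e_R − 2e_M = 0, so e_M = 139.5 + 0.5e_R.
The best-response slope de_M/de_R = 0.5 > 0: the reaction function is upward-sloping, so the choices are strategic complements.

strategic complements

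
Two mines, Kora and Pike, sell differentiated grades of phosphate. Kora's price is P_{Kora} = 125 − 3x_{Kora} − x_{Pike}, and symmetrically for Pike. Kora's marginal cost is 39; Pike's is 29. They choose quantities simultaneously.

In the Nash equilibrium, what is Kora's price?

75

Mine Kora's profit: π = x_{Kora}(125 − 3x_{Kora} − x_{Pike}) − 39x_{Kora}.
∂π/∂x_{Kora} = 86 − 6x_{Kora} − x_{Pike} = 0 ⇒ x_{Kora} = 43/3 − (1/6)x_{Pike}.
Similarly x_{Pike} = 16 − (1/6)x_{Kora}.
Solving the two reaction functions simultaneously: (1 − (−1/6)(−1/6))x_{Kora} = 43/3 − (1/6)·16, so (35/36)x_{Kora} = 35/3 and x_{Kora} = 12.
Then x_{Pike} = 16 − (1/6)·12 = 14.
P_{Kora} = 125 − 3·12 − 14 = 75.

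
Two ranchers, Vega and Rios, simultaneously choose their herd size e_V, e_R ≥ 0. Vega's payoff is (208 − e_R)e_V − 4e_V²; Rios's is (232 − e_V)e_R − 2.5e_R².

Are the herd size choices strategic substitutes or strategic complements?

strategic substitutes

Expanding Vega's payoff: 208e_V − e_Re_V − 4e_V².
∂π/∂e_V = 208 − e_R − 8e_V = 0, so e_V = 26 − 0.125e_R.
The best-response slope de_V/de_R = −0.125 < 0: the reaction function is downward-sloping, so the choices are strategic substitutes.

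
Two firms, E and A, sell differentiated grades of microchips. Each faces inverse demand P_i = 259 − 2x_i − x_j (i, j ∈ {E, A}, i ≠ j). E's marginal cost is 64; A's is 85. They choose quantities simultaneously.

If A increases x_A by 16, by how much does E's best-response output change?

-4

Firm E's profit: π = x_E(259 − 2x_E − x_A) − 64x_E.
∂π/∂x_E = 195 − 4x_E − x_A = 0 ⇒ x_E = 48.75 − 0.25x_A.
The reaction-function slope is −0.25, so a 16-unit rise in x_A moves x_E by −0.25 × 16 = −4. E's best response falls — the actions are strategic substitutes.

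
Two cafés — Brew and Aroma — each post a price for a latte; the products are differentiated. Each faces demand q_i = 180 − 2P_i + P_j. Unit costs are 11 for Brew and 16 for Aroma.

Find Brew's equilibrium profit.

Brew's profit: π = (P_{Brew} − 11)(180 − 2P_{Brew} + P_{Aroma}).
∂π/∂P_{Brew} = 202 − 4P_{Brew} + P_{Aroma} = 0 ⇒ P_{Brew} = 50.5 + 0.25P_{Aroma}.
Similarly P_{Aroma} = 53 + 0.25P_{Brew}.
Substituting the second reaction function into the first: P_{Brew} = 50.5 + 0.25(53 + 0.25P_{Brew}), which gives 0.9375P_{Brew} = 63.75 ⇒ P_{Brew} = 68.
Then P_{Aroma} = 53 + 0.25·68 = 70.
q_{Brew} = 180 − 2·68 + 70 = 114.
Profit = (68 − 11)·114 = 6498.

6498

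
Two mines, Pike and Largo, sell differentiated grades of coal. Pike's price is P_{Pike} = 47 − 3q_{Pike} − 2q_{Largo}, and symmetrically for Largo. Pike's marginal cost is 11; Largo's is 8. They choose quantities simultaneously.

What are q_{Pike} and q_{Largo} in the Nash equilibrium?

4.3125, 5.0625

Mine Pike's profit: π = q_{Pike}(47 − 3q_{Pike} − 2q_{Largo}) − 11q_{Pike}.
∂π/∂q_{Pike} = 36 − 6q_{Pike} − 2q_{Largo} = 0 ⇒ q_{Pike} = 6 − (1/3)q_{Largo}.
Similarly q_{Largo} = 6.5 − (1/3)q_{Pike}.
Substituting the second reaction function into the first: q_{Pike} = 6 − (1/3)(6.5 − (1/3)q_{Pike}), which gives (8/9)q_{Pike} = 23/6 ⇒ q_{Pike} = 4.3125.
Then q_{Largo} = 6.5 − (1/3)·4.3125 = 5.0625.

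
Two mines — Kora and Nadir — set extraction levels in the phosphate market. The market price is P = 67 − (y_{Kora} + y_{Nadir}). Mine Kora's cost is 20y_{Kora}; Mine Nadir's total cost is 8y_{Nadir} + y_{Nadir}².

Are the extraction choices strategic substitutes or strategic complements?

strategic substitutes

Mine Kora's profit: π = y_{Kora}(67 − (y_{Kora} + y_{Nadir})) − 20y_{Kora}.
∂π/∂y_{Kora} = 47 − 2y_{Kora} − y_{Nadir} = 0, so y_{Kora} = 23.5 − 0.5y_{Nadir}.
The best-response slope dy_{Kora}/dy_{Nadir} = −0.5 < 0: the reaction function is downward-sloping, so the choices are strategic substitutes.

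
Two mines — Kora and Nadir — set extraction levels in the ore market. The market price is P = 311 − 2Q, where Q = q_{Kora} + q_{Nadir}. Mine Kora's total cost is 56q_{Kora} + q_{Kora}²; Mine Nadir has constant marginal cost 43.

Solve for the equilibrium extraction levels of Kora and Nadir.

Mine Kora's profit: π = q_{Kora}(311 − 2(q_{Kora} + q_{Nadir})) − 56q_{Kora} − q_{Kora}².
∂π/∂q_{Kora} = 255 − 6q_{Kora} − 2q_{Nadir} = 0, so q_{Kora} = 42.5 − (1/3)q_{Nadir}.
For Nadir: ∂π/∂q_{Nadir} = 268 − 4q_{Nadir} − 2q_{Kora} = 0 ⇒ q_{Nadir} = 67 − 0.5q_{Kora}.
Plugging q_{Nadir} into Kora's best response: q_{Kora} = 42.5 − (1/3)(67 − 0.5q_{Kora}) ⇒ (5/6)q_{Kora} = 121/6, so q_{Kora} = 24.2.
Then q_{Nadir} = 67 − 0.5·24.2 = 54.9.

24.2, 54.9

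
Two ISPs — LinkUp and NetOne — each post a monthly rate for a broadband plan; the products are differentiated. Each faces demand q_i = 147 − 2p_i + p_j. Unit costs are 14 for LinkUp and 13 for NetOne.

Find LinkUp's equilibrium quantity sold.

88.4

LinkUp's profit: π = (p_{LinkUp} − 14)(147 − 2p_{LinkUp} + p_{NetOne}).
∂π/∂p_{LinkUp} = 175 − 4p_{LinkUp} + p_{NetOne} = 0 ⇒ p_{LinkUp} = 43.75 + 0.25p_{NetOne}.
Similarly p_{NetOne} = 43.25 + 0.25p_{LinkUp}.
Solving the two reaction functions simultaneously: (1 − (0.25)(0.25))p_{LinkUp} = 43.75 + 0.25·43.25, so 0.9375p_{LinkUp} = 54.5625 and p_{LinkUp} = 58.2.
Then p_{NetOne} = 43.25 + 0.25·58.2 = 57.8.
q_{LinkUp} = 147 − 2·58.2 + 57.8 = 88.4.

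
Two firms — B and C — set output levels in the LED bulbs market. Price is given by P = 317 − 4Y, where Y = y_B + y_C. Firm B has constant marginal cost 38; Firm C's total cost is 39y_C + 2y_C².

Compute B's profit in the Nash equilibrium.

3124.81

Firm B's profit: π = y_B(317 − 4(y_B + y_C)) − 38y_B.
∂π/∂y_B = 279 − 8y_B − 4y_C = 0, so y_B = 34.875 − 0.5y_C.
For C: ∂π/∂y_C = 278 − 12y_C − 4y_B = 0 ⇒ y_C = 139/6 − (1/3)y_B.
Substituting the second reaction function into the first: y_B = 34.875 − 0.5(139/6 − (1/3)y_B), which gives (5/6)y_B = 559/24 ⇒ y_B = 27.95.
Then y_C = 139/6 − (1/3)·27.95 = 13.85.
Price P = 317 − 4·41.8 = 149.8.
B's profit: (149.8 − 38)·27.95 = 3124.81.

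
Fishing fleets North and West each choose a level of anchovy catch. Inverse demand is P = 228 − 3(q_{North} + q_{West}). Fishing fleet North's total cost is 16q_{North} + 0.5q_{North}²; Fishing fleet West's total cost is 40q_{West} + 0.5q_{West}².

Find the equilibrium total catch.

40

Fishing fleet North's profit: π = q_{North}(228 − 3(q_{North} + q_{West})) − 16q_{North} − 0.5q_{North}².
∂π/∂q_{North} = 212 − 7q_{North} − 3q_{West} = 0, so q_{North} = 212/7 − (3/7)q_{West}.
By the same steps for West: q_{West} = 188/7 − (3/7)q_{North}.
Solving the two reaction functions simultaneously: (1 − (−3/7)(−3/7))q_{North} = 212/7 − (3/7)·(188/7), so (40/49)q_{North} = 920/49 and q_{North} = 23.
Then q_{West} = 188/7 − (3/7)·23 = 17.
Total catch: 23 + 17 = 40.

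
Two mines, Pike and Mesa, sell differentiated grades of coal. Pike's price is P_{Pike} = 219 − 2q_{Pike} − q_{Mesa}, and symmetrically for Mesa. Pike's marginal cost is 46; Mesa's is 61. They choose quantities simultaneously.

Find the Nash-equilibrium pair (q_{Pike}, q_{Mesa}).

Mine Pike's profit: π = q_{Pike}(219 − 2q_{Pike} − q_{Mesa}) − 46q_{Pike}.
∂π/∂q_{Pike} = 173 − 4q_{Pike} − q_{Mesa} = 0 ⇒ q_{Pike} = 43.25 − 0.25q_{Mesa}.
Similarly q_{Mesa} = 39.5 − 0.25q_{Pike}.
Substituting the second reaction function into the first: q_{Pike} = 43.25 − 0.25(39.5 − 0.25q_{Pike}), which gives 0.9375q_{Pike} = 33.375 ⇒ q_{Pike} = 35.6.
Then q_{Mesa} = 39.5 − 0.25·35.6 = 30.6.

35.6, 30.6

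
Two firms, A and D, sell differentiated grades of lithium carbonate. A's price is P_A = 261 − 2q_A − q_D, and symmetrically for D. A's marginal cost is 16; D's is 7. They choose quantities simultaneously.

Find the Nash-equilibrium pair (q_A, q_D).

Firm A's profit: π = q_A(261 − 2q_A − q_D) − 16q_A.
∂π/∂q_A = 245 − 4q_A − q_D = 0 ⇒ q_A = 61.25 − 0.25q_D.
Similarly q_D = 63.5 − 0.25q_A.
Substituting the second reaction function into the first: q_A = 61.25 − 0.25(63.5 − 0.25q_A), which gives 0.9375q_A = 45.375 ⇒ q_A = 48.4.
Then q_D = 63.5 − 0.25·48.4 = 51.4.

48.4, 51.4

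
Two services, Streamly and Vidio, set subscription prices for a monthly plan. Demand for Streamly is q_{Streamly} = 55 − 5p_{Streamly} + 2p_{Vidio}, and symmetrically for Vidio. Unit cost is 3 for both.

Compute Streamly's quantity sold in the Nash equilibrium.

Streamly's profit: π = (p_{Streamly} − 3)(55 − 5p_{Streamly} + 2p_{Vidio}).
∂π/∂p_{Streamly} = 70 − 10p_{Streamly} + 2p_{Vidio} = 0 ⇒ p_{Streamly} = 7 + 0.2p_{Vidio}.
Setting p_{Streamly} = p_{Vidio} in the reaction function: p_{Streamly} = 7 + 0.2p_{Streamly}, so p_{Streamly} = 7 / 0.8 = 8.75.
q_{Streamly} = 55 − 5·8.75 + 2·8.75 = 28.75.

28.75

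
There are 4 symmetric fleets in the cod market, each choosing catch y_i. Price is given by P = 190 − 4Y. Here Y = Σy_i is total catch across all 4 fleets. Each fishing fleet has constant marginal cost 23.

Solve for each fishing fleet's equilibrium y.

A representative fishing fleet's profit is π_i = y_i(190 − 4Y) − 23y_i, with Y = y_i + Σ_{j≠i} y_j.
First-order condition: 167 − 8y_i − 4Σ_{j≠i} y_j = 0.
Imposing symmetry (y_j = y for all j) turns Σ_{j≠i} y_j into 3y, so 167 = 20y and y = 8.35.

8.35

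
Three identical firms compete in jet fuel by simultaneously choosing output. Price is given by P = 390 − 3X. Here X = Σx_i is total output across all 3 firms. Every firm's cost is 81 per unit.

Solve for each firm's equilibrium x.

25.75

A representative firm's profit is π_i = x_i(390 − 3X) − 81x_i, with X = x_i + Σ_{j≠i} x_j.
First-order condition: 309 − 6x_i − 3Σ_{j≠i} x_j = 0.
Imposing symmetry (x_j = x for all j) turns Σ_{j≠i} x_j into 2x, so 309 = 12x and x = 25.75.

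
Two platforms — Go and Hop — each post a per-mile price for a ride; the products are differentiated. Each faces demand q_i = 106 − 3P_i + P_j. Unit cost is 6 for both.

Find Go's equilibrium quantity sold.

56.4

Go's profit: π = (P_{Go} − 6)(106 − 3P_{Go} + P_{Hop}).
∂π/∂P_{Go} = 124 − 6P_{Go} + P_{Hop} = 0 ⇒ P_{Go} = 62/3 + (1/6)P_{Hop}.
By symmetry P_{Hop} = P_{Go}; substituting into the reaction function, (5/6)P_{Go} = 62/3 and P_{Go} = 24.8.
q_{Go} = 106 − 3·24.8 + 24.8 = 56.4.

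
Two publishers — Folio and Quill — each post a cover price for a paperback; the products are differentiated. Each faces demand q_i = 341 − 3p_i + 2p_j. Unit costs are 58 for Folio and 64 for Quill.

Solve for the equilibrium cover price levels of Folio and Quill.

Folio's profit: π = (p_{Folio} − 58)(341 − 3p_{Folio} + 2p_{Quill}).
∂π/∂p_{Folio} = 515 − 6p_{Folio} + 2p_{Quill} = 0 ⇒ p_{Folio} = 515/6 + (1/3)p_{Quill}.
Similarly p_{Quill} = 533/6 + (1/3)p_{Folio}.
Plugging p_{Quill} into Folio's best response: p_{Folio} = 515/6 + (1/3)(533/6 + (1/3)p_{Folio}) ⇒ (8/9)p_{Folio} = 1039/9, so p_{Folio} = 129.875.
Then p_{Quill} = 533/6 + (1/3)·129.875 = 132.125.

129.875, 132.125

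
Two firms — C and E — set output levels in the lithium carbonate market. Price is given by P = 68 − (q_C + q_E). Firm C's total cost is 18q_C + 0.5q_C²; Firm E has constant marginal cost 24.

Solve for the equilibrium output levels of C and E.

11.2, 16.4

Firm C's profit: π = q_C(68 − (q_C + q_E)) − 18q_C − 0.5q_C².
∂π/∂q_C = 50 − 3q_C − q_E = 0, so q_C = 50/3 − (1/3)q_E.
For E: ∂π/∂q_E = 44 − 2q_E − q_C = 0 ⇒ q_E = 22 − 0.5q_C.
Solving the two reaction functions simultaneously: (1 − (−1/3)(−0.5))q_C = 50/3 − (1/3)·22, so (5/6)q_C = 28/3 and q_C = 11.2.
Then q_E = 22 − 0.5·11.2 = 16.4.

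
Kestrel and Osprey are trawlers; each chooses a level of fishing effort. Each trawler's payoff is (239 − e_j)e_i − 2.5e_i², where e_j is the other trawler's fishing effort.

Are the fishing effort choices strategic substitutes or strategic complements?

strategic substitutes

Kestrel's payoff is (239 − e_O)e_K − 2.5e_K².
∂π/∂e_K = 239 − e_O − 5e_K = 0, so e_K = 47.8 − 0.2e_O.
The best-response slope de_K/de_O = −0.2 < 0: the reaction function is downward-sloping, so the choices are strategic substitutes.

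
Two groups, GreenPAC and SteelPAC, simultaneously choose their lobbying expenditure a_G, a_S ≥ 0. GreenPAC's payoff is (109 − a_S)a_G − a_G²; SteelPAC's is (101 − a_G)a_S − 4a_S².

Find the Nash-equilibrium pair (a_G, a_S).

Expanding GreenPAC's payoff: 109a_G − a_Sa_G − a_G².
∂π/∂a_G = 109 − a_S − 2a_G = 0, so a_G = 54.5 − 0.5a_S.
Likewise for SteelPAC: a_S = 12.625 − 0.125a_G.
Plugging a_S into GreenPAC's best response: a_G = 54.5 − 0.5(12.625 − 0.125a_G) ⇒ 0.9375a_G = 48.1875, so a_G = 51.4.
Then a_S = 12.625 − 0.125·51.4 = 6.2.

51.4, 6.2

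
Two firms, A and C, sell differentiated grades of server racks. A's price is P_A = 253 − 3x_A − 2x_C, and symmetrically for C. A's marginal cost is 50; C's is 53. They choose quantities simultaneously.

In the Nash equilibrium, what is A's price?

126.6875

Firm A's profit: π = x_A(253 − 3x_A − 2x_C) − 50x_A.
∂π/∂x_A = 203 − 6x_A − 2x_C = 0 ⇒ x_A = 203/6 − (1/3)x_C.
Similarly x_C = 100/3 − (1/3)x_A.
Solving the two reaction functions simultaneously: (1 − (−1/3)(−1/3))x_A = 203/6 − (1/3)·(100/3), so (8/9)x_A = 409/18 and x_A = 25.5625.
Then x_C = 100/3 − (1/3)·25.5625 = 24.8125.
P_A = 253 − 3·25.5625 − 2·24.8125 = 126.6875.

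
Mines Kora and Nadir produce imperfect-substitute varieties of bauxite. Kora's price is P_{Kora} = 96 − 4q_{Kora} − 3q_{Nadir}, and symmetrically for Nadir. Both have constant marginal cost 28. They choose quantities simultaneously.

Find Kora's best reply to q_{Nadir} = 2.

Mine Kora's profit: π = q_{Kora}(96 − 4q_{Kora} − 3q_{Nadir}) − 28q_{Kora}.
∂π/∂q_{Kora} = 68 − 8q_{Kora} − 3q_{Nadir} = 0 ⇒ q_{Kora} = 8.5 − 0.375q_{Nadir}.
At q_{Nadir} = 2: q_{Kora} = 8.5 − 0.375·2 = 7.75.

7.75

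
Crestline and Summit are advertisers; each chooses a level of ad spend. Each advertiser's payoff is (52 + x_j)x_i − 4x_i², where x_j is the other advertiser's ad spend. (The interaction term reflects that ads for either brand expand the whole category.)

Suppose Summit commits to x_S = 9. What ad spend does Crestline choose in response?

Crestline's payoff is (52 + x_S)x_C − 4x_C².
∂π/∂x_C = 52 + x_S − 8x_C = 0, so x_C = 6.5 + 0.125x_S.
At x_S = 9: x_C = 6.5 + 0.125·9 = 7.625.

7.625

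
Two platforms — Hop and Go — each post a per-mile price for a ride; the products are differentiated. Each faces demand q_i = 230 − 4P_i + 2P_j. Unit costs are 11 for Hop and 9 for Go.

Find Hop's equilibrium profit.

Hop's profit: π = (P_{Hop} − 11)(230 − 4P_{Hop} + 2P_{Go}).
∂π/∂P_{Hop} = 274 − 8P_{Hop} + 2P_{Go} = 0 ⇒ P_{Hop} = 34.25 + 0.25P_{Go}.
Similarly P_{Go} = 33.25 + 0.25P_{Hop}.
Solving the two reaction functions simultaneously: (1 − (0.25)(0.25))P_{Hop} = 34.25 + 0.25·33.25, so 0.9375P_{Hop} = 42.5625 and P_{Hop} = 45.4.
Then P_{Go} = 33.25 + 0.25·45.4 = 44.6.
q_{Hop} = 230 − 4·45.4 + 2·44.6 = 137.6.
Profit = (45.4 − 11)·137.6 = 4733.44.

4733.44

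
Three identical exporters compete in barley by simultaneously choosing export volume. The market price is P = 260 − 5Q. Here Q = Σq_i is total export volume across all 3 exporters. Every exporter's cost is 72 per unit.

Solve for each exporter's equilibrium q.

9.4

A representative exporter's profit is π_i = q_i(260 − 5Q) − 72q_i, with Q = q_i + Σ_{j≠i} q_j.
First-order condition: 188 − 10q_i − 5Σ_{j≠i} q_j = 0.
In a symmetric equilibrium every exporter chooses the same q, so Σ_{j≠i} q_j = 2q. The condition becomes 188 − 20q = 0, giving q = 188/20 = 9.4.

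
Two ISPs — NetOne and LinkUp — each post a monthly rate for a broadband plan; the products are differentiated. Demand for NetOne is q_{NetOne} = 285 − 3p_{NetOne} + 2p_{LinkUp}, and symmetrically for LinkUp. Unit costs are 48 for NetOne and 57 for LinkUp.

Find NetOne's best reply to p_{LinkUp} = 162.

NetOne's profit: π = (p_{NetOne} − 48)(285 − 3p_{NetOne} + 2p_{LinkUp}).
∂π/∂p_{NetOne} = 429 − 6p_{NetOne} + 2p_{LinkUp} = 0 ⇒ p_{NetOne} = 71.5 + (1/3)p_{LinkUp}.
At p_{LinkUp} = 162: p_{NetOne} = 71.5 + (1/3)·162 = 125.5.

125.5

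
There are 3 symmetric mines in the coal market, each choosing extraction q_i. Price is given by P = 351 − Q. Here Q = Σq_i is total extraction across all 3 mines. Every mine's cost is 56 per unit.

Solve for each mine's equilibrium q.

73.75

A representative mine's profit is π_i = q_i(351 − Q) − 56q_i, with Q = q_i + Σ_{j≠i} q_j.
First-order condition: 295 − 2q_i − Σ_{j≠i} q_j = 0.
Imposing symmetry (q_j = q for all j) turns Σ_{j≠i} q_j into 2q, so 295 = 4q and q = 73.75.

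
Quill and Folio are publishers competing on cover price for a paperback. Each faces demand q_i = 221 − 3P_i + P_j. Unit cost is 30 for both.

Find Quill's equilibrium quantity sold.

96.6

Quill's profit: π = (P_{Quill} − 30)(221 − 3P_{Quill} + P_{Folio}).
∂π/∂P_{Quill} = 311 − 6P_{Quill} + P_{Folio} = 0 ⇒ P_{Quill} = 311/6 + (1/6)P_{Folio}.
The game is symmetric, so in equilibrium P_{Folio} = P_{Quill}: the reaction function gives (5/6)P_{Quill} = 311/6, hence P_{Quill} = 62.2.
q_{Quill} = 221 − 3·62.2 + 62.2 = 96.6.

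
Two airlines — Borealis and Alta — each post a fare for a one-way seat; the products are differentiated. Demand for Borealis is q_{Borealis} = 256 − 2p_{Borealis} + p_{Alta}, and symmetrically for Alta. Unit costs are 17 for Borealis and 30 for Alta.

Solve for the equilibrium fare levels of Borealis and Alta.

98.4, 103.6

Borealis's profit: π = (p_{Borealis} − 17)(256 − 2p_{Borealis} + p_{Alta}).
∂π/∂p_{Borealis} = 290 − 4p_{Borealis} + p_{Alta} = 0 ⇒ p_{Borealis} = 72.5 + 0.25p_{Alta}.
Similarly p_{Alta} = 79 + 0.25p_{Borealis}.
Plugging p_{Alta} into Borealis's best response: p_{Borealis} = 72.5 + 0.25(79 + 0.25p_{Borealis}) ⇒ 0.9375p_{Borealis} = 92.25, so p_{Borealis} = 98.4.
Then p_{Alta} = 79 + 0.25·98.4 = 103.6.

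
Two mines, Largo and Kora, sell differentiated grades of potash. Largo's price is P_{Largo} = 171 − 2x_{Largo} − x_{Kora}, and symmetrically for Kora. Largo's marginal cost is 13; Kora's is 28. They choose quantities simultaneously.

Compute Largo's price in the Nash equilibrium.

Mine Largo's profit: π = x_{Largo}(171 − 2x_{Largo} − x_{Kora}) − 13x_{Largo}.
∂π/∂x_{Largo} = 158 − 4x_{Largo} − x_{Kora} = 0 ⇒ x_{Largo} = 39.5 − 0.25x_{Kora}.
Similarly x_{Kora} = 35.75 − 0.25x_{Largo}.
Substituting the second reaction function into the first: x_{Largo} = 39.5 − 0.25(35.75 − 0.25x_{Largo}), which gives 0.9375x_{Largo} = 30.5625 ⇒ x_{Largo} = 32.6.
Then x_{Kora} = 35.75 − 0.25·32.6 = 27.6.
P_{Largo} = 171 − 2·32.6 − 27.6 = 78.2.

78.2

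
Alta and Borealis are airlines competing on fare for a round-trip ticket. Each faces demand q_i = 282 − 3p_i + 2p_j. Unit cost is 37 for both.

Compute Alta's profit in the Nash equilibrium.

11254.6875

Alta's profit: π = (p_{Alta} − 37)(282 − 3p_{Alta} + 2p_{Borealis}).
∂π/∂p_{Alta} = 393 − 6p_{Alta} + 2p_{Borealis} = 0 ⇒ p_{Alta} = 65.5 + (1/3)p_{Borealis}.
Setting p_{Alta} = p_{Borealis} in the reaction function: p_{Alta} = 65.5 + (1/3)p_{Alta}, so p_{Alta} = 65.5 / (2/3) = 98.25.
q_{Alta} = 282 − 3·98.25 + 2·98.25 = 183.75.
Profit = (98.25 − 37)·183.75 = 11254.6875.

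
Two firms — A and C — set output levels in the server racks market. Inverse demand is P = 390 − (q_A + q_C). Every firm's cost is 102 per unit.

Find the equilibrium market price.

Firm A's profit: π = q_A(390 − (q_A + q_C)) − 102q_A.
∂π/∂q_A = 288 − 2q_A − q_C = 0, so q_A = 144 − 0.5q_C.
Setting q_A = q_C in the reaction function: q_A = 144 − 0.5q_A, so q_A = 144 / 1.5 = 96.
Equilibrium price: P = 390 − 192 = 198.

198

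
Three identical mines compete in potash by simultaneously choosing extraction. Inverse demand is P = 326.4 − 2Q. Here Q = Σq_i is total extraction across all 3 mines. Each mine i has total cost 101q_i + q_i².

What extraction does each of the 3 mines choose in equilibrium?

A representative mine's profit is π_i = q_i(326.4 − 2Q) − 101q_i − q_i², with Q = q_i + Σ_{j≠i} q_j.
First-order condition: 225.4 − 6q_i − 2Σ_{j≠i} q_j = 0.
Imposing symmetry (q_j = q for all j) turns Σ_{j≠i} q_j into 2q, so 225.4 = 10q and q = 22.54.

22.54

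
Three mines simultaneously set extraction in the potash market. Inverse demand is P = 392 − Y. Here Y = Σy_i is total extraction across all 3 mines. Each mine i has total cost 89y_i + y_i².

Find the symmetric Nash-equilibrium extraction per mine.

50.5

A representative mine's profit is π_i = y_i(392 − Y) − 89y_i − y_i², with Y = y_i + Σ_{j≠i} y_j.
First-order condition: 303 − 4y_i − Σ_{j≠i} y_j = 0.
With identical mines, set every y_j = y: then 303 − 4y − 2y = 0, i.e. y = 303/6 = 50.5.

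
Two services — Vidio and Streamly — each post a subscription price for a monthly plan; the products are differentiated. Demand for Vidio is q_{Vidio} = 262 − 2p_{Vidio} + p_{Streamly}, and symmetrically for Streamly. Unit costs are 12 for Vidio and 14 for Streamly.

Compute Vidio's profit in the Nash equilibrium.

13977.92

Vidio's profit: π = (p_{Vidio} − 12)(262 − 2p_{Vidio} + p_{Streamly}).
∂π/∂p_{Vidio} = 286 − 4p_{Vidio} + p_{Streamly} = 0 ⇒ p_{Vidio} = 71.5 + 0.25p_{Streamly}.
Similarly p_{Streamly} = 72.5 + 0.25p_{Vidio}.
Substituting the second reaction function into the first: p_{Vidio} = 71.5 + 0.25(72.5 + 0.25p_{Vidio}), which gives 0.9375p_{Vidio} = 89.625 ⇒ p_{Vidio} = 95.6.
Then p_{Streamly} = 72.5 + 0.25·95.6 = 96.4.
q_{Vidio} = 262 − 2·95.6 + 96.4 = 167.2.
Profit = (95.6 − 12)·167.2 = 13977.92.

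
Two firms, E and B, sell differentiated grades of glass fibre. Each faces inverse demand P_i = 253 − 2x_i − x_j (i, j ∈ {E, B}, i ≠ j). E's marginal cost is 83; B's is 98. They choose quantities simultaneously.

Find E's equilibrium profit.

Firm E's profit: π = x_E(253 − 2x_E − x_B) − 83x_E.
∂π/∂x_E = 170 − 4x_E − x_B = 0 ⇒ x_E = 42.5 − 0.25x_B.
Similarly x_B = 38.75 − 0.25x_E.
Plugging x_B into E's best response: x_E = 42.5 − 0.25(38.75 − 0.25x_E) ⇒ 0.9375x_E = 32.8125, so x_E = 35.
Then x_B = 38.75 − 0.25·35 = 30.
P_E = 253 − 2·35 − 30 = 153.
Profit = (153 − 83)·35 = 2450.

2450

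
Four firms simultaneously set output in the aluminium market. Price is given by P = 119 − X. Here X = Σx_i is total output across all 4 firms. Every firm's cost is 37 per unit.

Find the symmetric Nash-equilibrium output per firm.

16.4

A representative firm's profit is π_i = x_i(119 − X) − 37x_i, with X = x_i + Σ_{j≠i} x_j.
First-order condition: 82 − 2x_i − Σ_{j≠i} x_j = 0.
Imposing symmetry (x_j = x for all j) turns Σ_{j≠i} x_j into 3x, so 82 = 5x and x = 16.4.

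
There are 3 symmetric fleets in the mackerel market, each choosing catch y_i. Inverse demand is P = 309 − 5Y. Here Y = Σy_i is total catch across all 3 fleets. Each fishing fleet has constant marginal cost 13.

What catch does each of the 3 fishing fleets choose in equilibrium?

14.8

A representative fishing fleet's profit is π_i = y_i(309 − 5Y) − 13y_i, with Y = y_i + Σ_{j≠i} y_j.
First-order condition: 296 − 10y_i − 5Σ_{j≠i} y_j = 0.
With identical fishing fleets, set every y_j = y: then 296 − 10y − 10y = 0, i.e. y = 296/20 = 14.8.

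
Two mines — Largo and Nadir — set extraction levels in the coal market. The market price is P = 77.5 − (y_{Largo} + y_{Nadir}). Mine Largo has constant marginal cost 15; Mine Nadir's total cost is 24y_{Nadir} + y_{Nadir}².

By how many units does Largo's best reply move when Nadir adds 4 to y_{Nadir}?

Mine Largo's profit: π = y_{Largo}(77.5 − (y_{Largo} + y_{Nadir})) − 15y_{Largo}.
∂π/∂y_{Largo} = 62.5 − 2y_{Largo} − y_{Nadir} = 0, so y_{Largo} = 31.25 − 0.5y_{Nadir}.
The reaction-function slope is −0.5, so a 4-unit rise in y_{Nadir} moves y_{Largo} by −0.5 × 4 = −2. Largo's best response falls — the actions are strategic substitutes.

-2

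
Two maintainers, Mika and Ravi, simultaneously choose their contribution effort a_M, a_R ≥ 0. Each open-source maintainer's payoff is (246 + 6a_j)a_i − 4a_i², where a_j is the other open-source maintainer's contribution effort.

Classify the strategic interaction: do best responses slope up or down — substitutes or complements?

Mika's payoff is (246 + 6a_R)a_M − 4a_M².
∂π/∂a_M = 246 + 6a_R − 8a_M = 0, so a_M = 30.75 + 0.75a_R.
The best-response slope da_M/da_R = 0.75 > 0: the reaction function is upward-sloping, so the choices are strategic complements.

strategic complements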